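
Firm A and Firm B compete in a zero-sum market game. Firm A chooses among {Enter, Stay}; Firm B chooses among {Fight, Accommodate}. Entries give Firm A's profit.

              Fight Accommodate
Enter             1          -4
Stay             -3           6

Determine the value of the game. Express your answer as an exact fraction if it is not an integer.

-3/7

Row minima: Enter → -4, Stay → -3; maximin = -3.
Column maxima: Fight → 1, Accommodate → 6; minimax = 1.
-3 ≠ 1, so there is no saddle point; optimal play is mixed.
Let Firm A play Enter with probability p. Expected payoff against Fight: 1p + (-3)(1−p) = 4p − 3; against Accommodate: (-4)p + 6(1−p) = −10p + 6.
Setting these equal: 4p − 3 = −10p + 6 ⇒ 14p = 9 ⇒ p = 9/14, and the value is (4)·(9/14) − 3 = -3/7.
For Firm B: with q = P(Fight), equating Enter's and Stay's payoffs gives 5q − 4 = −9q + 6 ⇒ q = 5/7.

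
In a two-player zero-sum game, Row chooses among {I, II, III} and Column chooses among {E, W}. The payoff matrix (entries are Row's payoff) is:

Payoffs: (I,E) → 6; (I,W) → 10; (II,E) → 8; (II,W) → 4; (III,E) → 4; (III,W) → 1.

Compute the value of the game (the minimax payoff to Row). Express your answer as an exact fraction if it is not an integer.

Row minima: I → 6, II → 4, III → 1; maximin = 6.
Column maxima: E → 8, W → 10; minimax = 8.
6 ≠ 8, so there is no saddle point; optimal play is mixed.
III is strictly dominated by I, so Row never plays it.
On the remaining 2×2 (I, II vs E, W):
Let Row play I with probability p. Expected payoff against E: 6p + 8(1−p) = −2p + 8; against W: 10p + 4(1−p) = 6p + 4.
Setting these equal: −2p + 8 = 6p + 4 ⇒ −8p = -4 ⇒ p = 1/2, and the value is (-2)·(1/2) + 8 = 7.
For Column: with q = P(E), equating I's and II's payoffs gives −4q + 10 = 4q + 4 ⇒ q = 3/4.

7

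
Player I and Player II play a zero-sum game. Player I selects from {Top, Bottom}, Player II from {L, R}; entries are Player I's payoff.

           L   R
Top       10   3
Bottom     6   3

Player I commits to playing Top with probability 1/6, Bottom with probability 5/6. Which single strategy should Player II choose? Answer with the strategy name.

If Player II plays L, Player I's expected payoff is (1/6)·10 + (5/6)·6 = 20/3.
If Player II plays R, Player I's expected payoff is (1/6)·3 + (5/6)·3 = 3.
Player II minimizes Player I's payoff; the smallest is 3, so the best response is R.

R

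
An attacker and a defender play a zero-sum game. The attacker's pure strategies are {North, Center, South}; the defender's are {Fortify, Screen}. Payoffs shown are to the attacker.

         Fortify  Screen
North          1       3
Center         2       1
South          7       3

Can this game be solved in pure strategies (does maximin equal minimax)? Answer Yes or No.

Row minima: North → 1, Center → 1, South → 3; maximin = 3.
Column maxima: Fortify → 7, Screen → 3; minimax = 3.
maximin = minimax = 3, so a saddle point exists.

Yes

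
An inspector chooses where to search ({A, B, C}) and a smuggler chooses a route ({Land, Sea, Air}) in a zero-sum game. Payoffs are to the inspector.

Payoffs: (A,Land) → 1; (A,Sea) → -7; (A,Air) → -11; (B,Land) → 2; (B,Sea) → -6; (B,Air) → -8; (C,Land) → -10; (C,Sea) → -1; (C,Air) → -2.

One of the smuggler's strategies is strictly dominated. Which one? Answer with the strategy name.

Air holds the inspector's payoff strictly below Sea in every row: -11 < -7, -8 < -6, -2 < -1.
So Sea is strictly dominated for the smuggler.

Sea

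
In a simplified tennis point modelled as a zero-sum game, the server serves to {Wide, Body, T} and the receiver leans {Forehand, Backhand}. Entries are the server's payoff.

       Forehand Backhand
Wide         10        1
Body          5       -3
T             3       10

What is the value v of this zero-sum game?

97/16

Row minima: Wide → 1, Body → -3, T → 3; maximin = 3.
Column maxima: Forehand → 10, Backhand → 10; minimax = 10.
3 ≠ 10, so there is no saddle point; optimal play is mixed.
Body is strictly dominated by Wide, so the server never plays it.
On the remaining 2×2 (Wide, T vs Forehand, Backhand):
Let the server play Wide with probability p. Expected payoff against Forehand: 10p + 3(1−p) = 7p + 3; against Backhand: 1p + 10(1−p) = −9p + 10.
Setting these equal: 7p + 3 = −9p + 10 ⇒ 16p = 7 ⇒ p = 7/16, and the value is (7)·(7/16) + 3 = 97/16.
For the receiver: with q = P(Forehand), equating Wide's and T's payoffs gives 9q + 1 = −7q + 10 ⇒ q = 9/16.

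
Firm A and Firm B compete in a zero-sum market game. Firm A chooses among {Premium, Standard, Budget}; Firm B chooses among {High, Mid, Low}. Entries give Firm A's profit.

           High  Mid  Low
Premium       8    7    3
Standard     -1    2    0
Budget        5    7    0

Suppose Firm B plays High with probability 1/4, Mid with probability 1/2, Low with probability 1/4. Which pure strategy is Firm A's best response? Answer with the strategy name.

Premium

Expected payoff of Premium: (1/4)·8 + (1/2)·7 + (1/4)·3 = 25/4.
Expected payoff of Standard: (1/4)·(-1) + (1/2)·2 + (1/4)·0 = 3/4.
Expected payoff of Budget: (1/4)·5 + (1/2)·7 + (1/4)·0 = 19/4.
The largest is 25/4, so Firm A's best response is Premium.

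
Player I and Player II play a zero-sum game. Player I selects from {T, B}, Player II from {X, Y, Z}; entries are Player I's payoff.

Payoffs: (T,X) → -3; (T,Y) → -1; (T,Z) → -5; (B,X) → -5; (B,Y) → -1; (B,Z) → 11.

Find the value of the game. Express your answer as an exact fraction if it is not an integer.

-29/9

Row minima: T → -5, B → -5; maximin = -5.
Column maxima: X → -3, Y → -1, Z → 11; minimax = -3.
-5 ≠ -3, so there is no saddle point; optimal play is mixed.
Y is strictly dominated by X (it gives Player I strictly more in every row), so Player II never plays it.
On the remaining 2×2 (T, B vs X, Z):
Let Player I play T with probability p. Expected payoff against X: (-3)p + (-5)(1−p) = 2p − 5; against Z: (-5)p + 11(1−p) = −16p + 11.
Setting these equal: 2p − 5 = −16p + 11 ⇒ 18p = 16 ⇒ p = 8/9, and the value is (2)·(8/9) − 5 = -29/9.
For Player II: with q = P(X), equating T's and B's payoffs gives 2q − 5 = −16q + 11 ⇒ q = 8/9.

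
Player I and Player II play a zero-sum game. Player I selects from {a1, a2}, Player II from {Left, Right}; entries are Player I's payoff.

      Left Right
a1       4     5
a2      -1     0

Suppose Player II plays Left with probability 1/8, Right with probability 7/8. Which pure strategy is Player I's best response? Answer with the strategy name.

Expected payoff of a1: (1/8)·4 + (7/8)·5 = 39/8.
Expected payoff of a2: (1/8)·(-1) + (7/8)·0 = -1/8.
The largest is 39/8, so Player I's best response is a1.

a1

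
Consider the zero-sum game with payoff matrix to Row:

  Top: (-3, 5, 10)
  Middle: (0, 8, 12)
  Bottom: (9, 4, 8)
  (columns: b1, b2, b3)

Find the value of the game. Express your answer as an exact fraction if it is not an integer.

72/13

Row minima: Top → -3, Middle → 0, Bottom → 4; maximin = 4.
Column maxima: b1 → 9, b2 → 8, b3 → 12; minimax = 8.
4 ≠ 8, so there is no saddle point; optimal play is mixed.
Top is strictly dominated by Middle, so Row never plays it.
b3 is strictly dominated by b2 (it gives Row strictly more in every row), so Column never plays it.
On the remaining 2×2 (Middle, Bottom vs b1, b2):
Let Row play Middle with probability p. Expected payoff against b1: 0p + 9(1−p) = −9p + 9; against b2: 8p + 4(1−p) = 4p + 4.
Setting these equal: −9p + 9 = 4p + 4 ⇒ −13p = -5 ⇒ p = 5/13, and the value is (-9)·(5/13) + 9 = 72/13.
For Column: with q = P(b1), equating Middle's and Bottom's payoffs gives −8q + 8 = 5q + 4 ⇒ q = 4/13.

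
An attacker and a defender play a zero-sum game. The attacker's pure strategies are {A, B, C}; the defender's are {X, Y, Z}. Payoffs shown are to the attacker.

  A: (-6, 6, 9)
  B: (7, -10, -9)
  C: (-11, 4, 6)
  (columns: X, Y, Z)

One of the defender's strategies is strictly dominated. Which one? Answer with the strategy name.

Z

Y holds the attacker's payoff strictly below Z in every row: 6 < 9, -10 < -9, 4 < 6.
So Z is strictly dominated for the defender.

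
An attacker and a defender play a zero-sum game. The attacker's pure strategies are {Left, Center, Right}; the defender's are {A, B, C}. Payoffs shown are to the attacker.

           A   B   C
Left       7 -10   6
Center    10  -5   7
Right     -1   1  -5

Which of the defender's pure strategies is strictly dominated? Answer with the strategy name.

A

C holds the attacker's payoff strictly below A in every row: 6 < 7, 7 < 10, -5 < -1.
So A is strictly dominated for the defender.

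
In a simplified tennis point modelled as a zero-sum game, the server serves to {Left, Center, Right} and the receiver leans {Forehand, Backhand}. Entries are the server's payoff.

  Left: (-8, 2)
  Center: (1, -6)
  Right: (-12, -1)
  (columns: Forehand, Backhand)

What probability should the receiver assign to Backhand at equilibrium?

Row minima: Left → -8, Center → -6, Right → -12; maximin = -6.
Column maxima: Forehand → 1, Backhand → 2; minimax = 1.
-6 ≠ 1, so there is no saddle point; optimal play is mixed.
Right is strictly dominated by Left, so the server never plays it.
On the remaining 2×2 (Left, Center vs Forehand, Backhand):
Let the server play Left with probability p. Expected payoff against Forehand: (-8)p + 1(1−p) = −9p + 1; against Backhand: 2p + (-6)(1−p) = 8p − 6.
Setting these equal: −9p + 1 = 8p − 6 ⇒ −17p = -7 ⇒ p = 7/17, and the value is (-9)·(7/17) + 1 = -46/17.
For the receiver: with q = P(Forehand), equating Left's and Center's payoffs gives −10q + 2 = 7q − 6 ⇒ q = 8/17.

9/17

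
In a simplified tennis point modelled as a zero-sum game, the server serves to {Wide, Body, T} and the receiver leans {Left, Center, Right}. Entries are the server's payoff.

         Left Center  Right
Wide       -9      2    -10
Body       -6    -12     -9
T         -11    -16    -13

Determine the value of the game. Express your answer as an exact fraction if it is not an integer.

-46/5

Row minima: Wide → -10, Body → -12, T → -16; maximin = -10.
Column maxima: Left → -6, Center → 2, Right → -9; minimax = -9.
-10 ≠ -9, so there is no saddle point; optimal play is mixed.
T is strictly dominated by Wide, so the server never plays it.
Left is strictly dominated by Right (it gives the server strictly more in every row), so the receiver never plays it.
On the remaining 2×2 (Wide, Body vs Center, Right):
Let the server play Wide with probability p. Expected payoff against Center: 2p + (-12)(1−p) = 14p − 12; against Right: (-10)p + (-9)(1−p) = −p − 9.
Setting these equal: 14p − 12 = −p − 9 ⇒ 15p = 3 ⇒ p = 1/5, and the value is (14)·(1/5) − 12 = -46/5.
For the receiver: with q = P(Center), equating Wide's and Body's payoffs gives 12q − 10 = −3q − 9 ⇒ q = 1/15.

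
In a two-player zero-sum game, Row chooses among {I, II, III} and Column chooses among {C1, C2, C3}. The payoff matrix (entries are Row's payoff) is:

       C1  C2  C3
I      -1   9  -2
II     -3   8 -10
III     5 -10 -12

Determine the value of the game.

Row minima: I → -2, II → -10, III → -12; maximin = -2.
Column maxima: C1 → 5, C2 → 9, C3 → -2; minimax = -2.
Since maximin = minimax = -2, there is a saddle point and the value is -2.

-2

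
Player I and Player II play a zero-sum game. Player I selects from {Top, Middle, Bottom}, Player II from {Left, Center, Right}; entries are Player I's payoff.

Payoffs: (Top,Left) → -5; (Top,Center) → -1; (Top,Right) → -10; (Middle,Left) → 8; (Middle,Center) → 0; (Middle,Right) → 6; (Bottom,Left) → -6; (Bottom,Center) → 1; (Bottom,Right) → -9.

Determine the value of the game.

3/8

Row minima: Top → -10, Middle → 0, Bottom → -9; maximin = 0.
Column maxima: Left → 8, Center → 1, Right → 6; minimax = 1.
0 ≠ 1, so there is no saddle point; optimal play is mixed.
Top is strictly dominated by Middle, so Player I never plays it.
Left is strictly dominated by Right (it gives Player I strictly more in every row), so Player II never plays it.
On the remaining 2×2 (Middle, Bottom vs Center, Right):
Let Player I play Middle with probability p. Expected payoff against Center: 0p + 1(1−p) = −p + 1; against Right: 6p + (-9)(1−p) = 15p − 9.
Setting these equal: −p + 1 = 15p − 9 ⇒ −16p = -10 ⇒ p = 5/8, and the value is (-1)·(5/8) + 1 = 3/8.
For Player II: with q = P(Center), equating Middle's and Bottom's payoffs gives −6q + 6 = 10q − 9 ⇒ q = 15/16.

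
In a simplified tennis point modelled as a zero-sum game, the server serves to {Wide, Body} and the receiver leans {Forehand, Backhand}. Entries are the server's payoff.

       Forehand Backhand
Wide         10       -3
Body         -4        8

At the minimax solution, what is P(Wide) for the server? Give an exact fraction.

12/25

Row minima: Wide → -3, Body → -4; maximin = -3.
Column maxima: Forehand → 10, Backhand → 8; minimax = 8.
-3 ≠ 8, so there is no saddle point; optimal play is mixed.
Let the server play Wide with probability p. Expected payoff against Forehand: 10p + (-4)(1−p) = 14p − 4; against Backhand: (-3)p + 8(1−p) = −11p + 8.
Setting these equal: 14p − 4 = −11p + 8 ⇒ 25p = 12 ⇒ p = 12/25, and the value is (14)·(12/25) − 4 = 68/25.
For the receiver: with q = P(Forehand), equating Wide's and Body's payoffs gives 13q − 3 = −12q + 8 ⇒ q = 11/25.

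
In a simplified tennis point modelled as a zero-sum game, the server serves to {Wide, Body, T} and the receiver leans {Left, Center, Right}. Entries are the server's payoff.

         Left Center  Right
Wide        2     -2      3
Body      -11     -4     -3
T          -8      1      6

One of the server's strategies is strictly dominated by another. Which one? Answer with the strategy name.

Wide gives a strictly higher payoff than Body against every column: 2 > -11, -2 > -4, 3 > -3.
So Body is strictly dominated and the server never plays it.

Body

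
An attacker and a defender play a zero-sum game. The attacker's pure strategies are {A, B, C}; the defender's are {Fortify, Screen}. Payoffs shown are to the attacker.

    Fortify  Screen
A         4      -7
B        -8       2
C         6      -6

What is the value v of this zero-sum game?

-18/11

Row minima: A → -7, B → -8, C → -6; maximin = -6.
Column maxima: Fortify → 6, Screen → 2; minimax = 2.
-6 ≠ 2, so there is no saddle point; optimal play is mixed.
A is strictly dominated by C, so the attacker never plays it.
On the remaining 2×2 (B, C vs Fortify, Screen):
Let the attacker play B with probability p. Expected payoff against Fortify: (-8)p + 6(1−p) = −14p + 6; against Screen: 2p + (-6)(1−p) = 8p − 6.
Setting these equal: −14p + 6 = 8p − 6 ⇒ −22p = -12 ⇒ p = 6/11, and the value is (-14)·(6/11) + 6 = -18/11.
For the defender: with q = P(Fortify), equating B's and C's payoffs gives −10q + 2 = 12q − 6 ⇒ q = 4/11.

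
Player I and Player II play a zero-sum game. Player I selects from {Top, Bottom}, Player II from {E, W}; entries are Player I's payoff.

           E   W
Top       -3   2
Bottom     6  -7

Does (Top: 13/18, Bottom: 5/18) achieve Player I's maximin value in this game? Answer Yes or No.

Against E this mix gives (13/18)·(-3) + (5/18)·6 = -1/2.
Against W this mix gives (13/18)·2 + (5/18)·(-7) = -1/2.
All of Player II's active replies (E, W) yield -1/2, and no column does worse for Player I. The mix makes Player II indifferent and guarantees -1/2, so it is optimal.

Yes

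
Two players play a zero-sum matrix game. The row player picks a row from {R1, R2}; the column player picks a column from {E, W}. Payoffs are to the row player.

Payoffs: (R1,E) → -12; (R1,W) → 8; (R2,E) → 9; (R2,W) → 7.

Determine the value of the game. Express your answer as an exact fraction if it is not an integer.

78/11

Row minima: R1 → -12, R2 → 7; maximin = 7.
Column maxima: E → 9, W → 8; minimax = 8.
7 ≠ 8, so there is no saddle point; optimal play is mixed.
Let the row player play R1 with probability p. Expected payoff against E: (-12)p + 9(1−p) = −21p + 9; against W: 8p + 7(1−p) = p + 7.
Setting these equal: −21p + 9 = p + 7 ⇒ −22p = -2 ⇒ p = 1/11, and the value is (-21)·(1/11) + 9 = 78/11.
For the column player: with q = P(E), equating R1's and R2's payoffs gives −20q + 8 = 2q + 7 ⇒ q = 1/22.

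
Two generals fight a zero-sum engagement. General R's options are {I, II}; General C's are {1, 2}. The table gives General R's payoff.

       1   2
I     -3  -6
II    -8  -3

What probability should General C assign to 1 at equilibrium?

Row minima: I → -6, II → -8; maximin = -6.
Column maxima: 1 → -3, 2 → -3; minimax = -3.
-6 ≠ -3, so there is no saddle point; optimal play is mixed.
Let General R play I with probability p. Expected payoff against 1: (-3)p + (-8)(1−p) = 5p − 8; against 2: (-6)p + (-3)(1−p) = −3p − 3.
Setting these equal: 5p − 8 = −3p − 3 ⇒ 8p = 5 ⇒ p = 5/8, and the value is (5)·(5/8) − 8 = -39/8.
For General C: with q = P(1), equating I's and II's payoffs gives 3q − 6 = −5q − 3 ⇒ q = 3/8.

3/8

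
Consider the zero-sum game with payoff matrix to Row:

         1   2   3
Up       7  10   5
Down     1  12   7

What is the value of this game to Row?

11/2

Row minima: Up → 5, Down → 1; maximin = 5.
Column maxima: 1 → 7, 2 → 12, 3 → 7; minimax = 7.
5 ≠ 7, so there is no saddle point; optimal play is mixed.
2 is strictly dominated by 1 (it gives Row strictly more in every row), so Column never plays it.
On the remaining 2×2 (Up, Down vs 1, 3):
Let Row play Up with probability p. Expected payoff against 1: 7p + 1(1−p) = 6p + 1; against 3: 5p + 7(1−p) = −2p + 7.
Setting these equal: 6p + 1 = −2p + 7 ⇒ 8p = 6 ⇒ p = 3/4, and the value is (6)·(3/4) + 1 = 11/2.
For Column: with q = P(1), equating Up's and Down's payoffs gives 2q + 5 = −6q + 7 ⇒ q = 1/4.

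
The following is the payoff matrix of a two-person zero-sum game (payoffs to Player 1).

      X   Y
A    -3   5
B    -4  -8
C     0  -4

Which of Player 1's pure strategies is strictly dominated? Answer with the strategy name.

B

A gives a strictly higher payoff than B against every column: -3 > -4, 5 > -8.
So B is strictly dominated and Player 1 never plays it.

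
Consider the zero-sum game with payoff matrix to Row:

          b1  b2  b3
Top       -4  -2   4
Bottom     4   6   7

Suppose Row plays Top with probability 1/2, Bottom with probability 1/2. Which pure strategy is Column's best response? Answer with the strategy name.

b1

If Column plays b1, Row's expected payoff is (1/2)·(-4) + (1/2)·4 = 0.
If Column plays b2, Row's expected payoff is (1/2)·(-2) + (1/2)·6 = 2.
If Column plays b3, Row's expected payoff is (1/2)·4 + (1/2)·7 = 11/2.
Column minimizes Row's payoff; the smallest is 0, so the best response is b1.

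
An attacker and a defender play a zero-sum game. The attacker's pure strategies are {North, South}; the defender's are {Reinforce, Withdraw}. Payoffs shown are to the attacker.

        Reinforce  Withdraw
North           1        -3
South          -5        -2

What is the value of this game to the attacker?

-17/7

Row minima: North → -3, South → -5; maximin = -3.
Column maxima: Reinforce → 1, Withdraw → -2; minimax = -2.
-3 ≠ -2, so there is no saddle point; optimal play is mixed.
Let the attacker play North with probability p. Expected payoff against Reinforce: 1p + (-5)(1−p) = 6p − 5; against Withdraw: (-3)p + (-2)(1−p) = −p − 2.
Setting these equal: 6p − 5 = −p − 2 ⇒ 7p = 3 ⇒ p = 3/7, and the value is (6)·(3/7) − 5 = -17/7.
For the defender: with q = P(Reinforce), equating North's and South's payoffs gives 4q − 3 = −3q − 2 ⇒ q = 1/7.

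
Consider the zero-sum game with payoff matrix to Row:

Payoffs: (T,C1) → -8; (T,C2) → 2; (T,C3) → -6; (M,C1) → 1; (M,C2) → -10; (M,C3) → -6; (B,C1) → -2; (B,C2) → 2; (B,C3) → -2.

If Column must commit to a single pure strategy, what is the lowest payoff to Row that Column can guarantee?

-2

Column maxima: C1 → 1, C2 → 2, C3 → -2.
The smallest of these is -2.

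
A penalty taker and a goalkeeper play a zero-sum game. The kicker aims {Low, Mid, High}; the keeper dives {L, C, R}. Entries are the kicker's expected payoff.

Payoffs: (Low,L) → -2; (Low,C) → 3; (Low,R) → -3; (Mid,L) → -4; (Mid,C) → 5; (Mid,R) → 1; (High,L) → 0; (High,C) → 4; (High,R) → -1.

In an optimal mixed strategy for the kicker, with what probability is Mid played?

Row minima: Low → -3, Mid → -4, High → -1; maximin = -1.
Column maxima: L → 0, C → 5, R → 1; minimax = 0.
-1 ≠ 0, so there is no saddle point; optimal play is mixed.
Low is strictly dominated by High, so the kicker never plays it.
C is strictly dominated by L (it gives the kicker strictly more in every row), so the keeper never plays it.
On the remaining 2×2 (Mid, High vs L, R):
Let the kicker play Mid with probability p. Expected payoff against L: (-4)p + 0(1−p) = −4p; against R: 1p + (-1)(1−p) = 2p − 1.
Setting these equal: −4p = 2p − 1 ⇒ −6p = -1 ⇒ p = 1/6, and the value is (-4)·(1/6) = -2/3.
For the keeper: with q = P(L), equating Mid's and High's payoffs gives −5q + 1 = q − 1 ⇒ q = 1/3.

1/6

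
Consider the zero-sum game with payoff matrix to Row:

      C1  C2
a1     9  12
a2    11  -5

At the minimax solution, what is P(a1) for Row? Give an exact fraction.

Row minima: a1 → 9, a2 → -5; maximin = 9.
Column maxima: C1 → 11, C2 → 12; minimax = 11.
9 ≠ 11, so there is no saddle point; optimal play is mixed.
Let Row play a1 with probability p. Expected payoff against C1: 9p + 11(1−p) = −2p + 11; against C2: 12p + (-5)(1−p) = 17p − 5.
Setting these equal: −2p + 11 = 17p − 5 ⇒ −19p = -16 ⇒ p = 16/19, and the value is (-2)·(16/19) + 11 = 177/19.
For Column: with q = P(C1), equating a1's and a2's payoffs gives −3q + 12 = 16q − 5 ⇒ q = 17/19.

16/19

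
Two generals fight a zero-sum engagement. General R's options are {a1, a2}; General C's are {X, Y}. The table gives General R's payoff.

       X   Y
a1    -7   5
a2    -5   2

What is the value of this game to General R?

Row minima: a1 → -7, a2 → -5; maximin = -5.
Column maxima: X → -5, Y → 5; minimax = -5.
Since maximin = minimax = -5, there is a saddle point and the value is -5.

-5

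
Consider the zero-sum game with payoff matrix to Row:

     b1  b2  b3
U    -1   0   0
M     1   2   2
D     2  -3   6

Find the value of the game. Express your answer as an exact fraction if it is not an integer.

7/6

Row minima: U → -1, M → 1, D → -3; maximin = 1.
Column maxima: b1 → 2, b2 → 2, b3 → 6; minimax = 2.
1 ≠ 2, so there is no saddle point; optimal play is mixed.
U is strictly dominated by M, so Row never plays it.
b3 is strictly dominated by b1 (it gives Row strictly more in every row), so Column never plays it.
On the remaining 2×2 (M, D vs b1, b2):
Let Row play M with probability p. Expected payoff against b1: 1p + 2(1−p) = −p + 2; against b2: 2p + (-3)(1−p) = 5p − 3.
Setting these equal: −p + 2 = 5p − 3 ⇒ −6p = -5 ⇒ p = 5/6, and the value is (-1)·(5/6) + 2 = 7/6.
For Column: with q = P(b1), equating M's and D's payoffs gives −q + 2 = 5q − 3 ⇒ q = 5/6.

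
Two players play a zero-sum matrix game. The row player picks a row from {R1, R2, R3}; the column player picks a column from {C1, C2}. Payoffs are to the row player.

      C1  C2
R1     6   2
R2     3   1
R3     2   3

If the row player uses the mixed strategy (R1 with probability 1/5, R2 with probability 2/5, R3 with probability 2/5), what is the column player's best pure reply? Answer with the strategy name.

If the column player plays C1, the row player's expected payoff is (1/5)·6 + (2/5)·3 + (2/5)·2 = 16/5.
If the column player plays C2, the row player's expected payoff is (1/5)·2 + (2/5)·1 + (2/5)·3 = 2.
The column player minimizes the row player's payoff; the smallest is 2, so the best response is C2.

C2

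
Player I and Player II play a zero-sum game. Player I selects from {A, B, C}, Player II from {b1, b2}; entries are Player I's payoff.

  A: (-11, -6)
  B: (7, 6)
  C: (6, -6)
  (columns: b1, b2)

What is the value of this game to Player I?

6

Row minima: A → -11, B → 6, C → -6; maximin = 6.
Column maxima: b1 → 7, b2 → 6; minimax = 6.
Since maximin = minimax = 6, there is a saddle point and the value is 6.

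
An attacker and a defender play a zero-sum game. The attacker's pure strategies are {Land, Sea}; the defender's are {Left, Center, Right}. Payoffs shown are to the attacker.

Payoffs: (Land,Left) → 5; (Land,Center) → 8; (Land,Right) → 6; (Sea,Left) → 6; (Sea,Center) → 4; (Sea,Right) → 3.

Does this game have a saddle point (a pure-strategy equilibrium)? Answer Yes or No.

Row minima: Land → 5, Sea → 3; maximin = 5.
Column maxima: Left → 6, Center → 8, Right → 6; minimax = 6.
5 ≠ 6, so no pure-strategy equilibrium exists.

No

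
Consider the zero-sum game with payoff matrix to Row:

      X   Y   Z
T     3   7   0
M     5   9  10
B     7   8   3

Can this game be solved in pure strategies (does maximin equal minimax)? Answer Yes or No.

Row minima: T → 0, M → 5, B → 3; maximin = 5.
Column maxima: X → 7, Y → 9, Z → 10; minimax = 7.
5 ≠ 7, so no pure-strategy equilibrium exists.

No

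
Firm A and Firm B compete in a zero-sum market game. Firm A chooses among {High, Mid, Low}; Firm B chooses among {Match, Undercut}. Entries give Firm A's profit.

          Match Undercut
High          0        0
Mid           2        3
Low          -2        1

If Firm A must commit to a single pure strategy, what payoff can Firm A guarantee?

Row minima: High → 0, Mid → 2, Low → -2.
The best of these is 2.

2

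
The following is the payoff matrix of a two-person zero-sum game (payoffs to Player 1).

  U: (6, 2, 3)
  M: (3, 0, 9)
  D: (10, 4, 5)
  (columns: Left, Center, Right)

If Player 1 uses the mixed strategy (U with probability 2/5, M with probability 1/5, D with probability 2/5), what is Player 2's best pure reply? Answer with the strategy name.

Center

If Player 2 plays Left, Player 1's expected payoff is (2/5)·6 + (1/5)·3 + (2/5)·10 = 7.
If Player 2 plays Center, Player 1's expected payoff is (2/5)·2 + (1/5)·0 + (2/5)·4 = 12/5.
If Player 2 plays Right, Player 1's expected payoff is (2/5)·3 + (1/5)·9 + (2/5)·5 = 5.
Player 2 minimizes Player 1's payoff; the smallest is 12/5, so the best response is Center.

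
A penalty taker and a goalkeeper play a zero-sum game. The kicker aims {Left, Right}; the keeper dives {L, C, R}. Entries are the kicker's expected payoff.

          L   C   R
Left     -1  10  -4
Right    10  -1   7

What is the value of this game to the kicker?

Row minima: Left → -4, Right → -1; maximin = -1.
Column maxima: L → 10, C → 10, R → 7; minimax = 7.
-1 ≠ 7, so there is no saddle point; optimal play is mixed.
L is strictly dominated by R (it gives the kicker strictly more in every row), so the keeper never plays it.
On the remaining 2×2 (Left, Right vs C, R):
Let the kicker play Left with probability p. Expected payoff against C: 10p + (-1)(1−p) = 11p − 1; against R: (-4)p + 7(1−p) = −11p + 7.
Setting these equal: 11p − 1 = −11p + 7 ⇒ 22p = 8 ⇒ p = 4/11, and the value is (11)·(4/11) − 1 = 3.
For the keeper: with q = P(C), equating Left's and Right's payoffs gives 14q − 4 = −8q + 7 ⇒ q = 1/2.

3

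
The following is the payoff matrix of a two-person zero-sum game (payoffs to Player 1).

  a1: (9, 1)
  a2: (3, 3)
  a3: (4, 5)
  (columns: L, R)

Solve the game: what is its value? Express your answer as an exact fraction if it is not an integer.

41/9

Row minima: a1 → 1, a2 → 3, a3 → 4; maximin = 4.
Column maxima: L → 9, R → 5; minimax = 5.
4 ≠ 5, so there is no saddle point; optimal play is mixed.
a2 is strictly dominated by a3, so Player 1 never plays it.
On the remaining 2×2 (a1, a3 vs L, R):
Let Player 1 play a1 with probability p. Expected payoff against L: 9p + 4(1−p) = 5p + 4; against R: 1p + 5(1−p) = −4p + 5.
Setting these equal: 5p + 4 = −4p + 5 ⇒ 9p = 1 ⇒ p = 1/9, and the value is (5)·(1/9) + 4 = 41/9.
For Player 2: with q = P(L), equating a1's and a3's payoffs gives 8q + 1 = −q + 5 ⇒ q = 4/9.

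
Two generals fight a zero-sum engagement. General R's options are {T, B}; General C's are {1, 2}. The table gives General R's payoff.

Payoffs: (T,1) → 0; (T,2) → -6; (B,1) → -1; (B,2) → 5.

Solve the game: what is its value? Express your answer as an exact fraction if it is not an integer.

Row minima: T → -6, B → -1; maximin = -1.
Column maxima: 1 → 0, 2 → 5; minimax = 0.
-1 ≠ 0, so there is no saddle point; optimal play is mixed.
Let General R play T with probability p. Expected payoff against 1: 0p + (-1)(1−p) = p − 1; against 2: (-6)p + 5(1−p) = −11p + 5.
Setting these equal: p − 1 = −11p + 5 ⇒ 12p = 6 ⇒ p = 1/2, and the value is (1)·(1/2) − 1 = -1/2.
For General C: with q = P(1), equating T's and B's payoffs gives 6q − 6 = −6q + 5 ⇒ q = 11/12.

-1/2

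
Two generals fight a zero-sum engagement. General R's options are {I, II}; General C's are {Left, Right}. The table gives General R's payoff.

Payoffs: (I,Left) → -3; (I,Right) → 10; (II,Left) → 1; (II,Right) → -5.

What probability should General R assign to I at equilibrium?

6/19

Row minima: I → -3, II → -5; maximin = -3.
Column maxima: Left → 1, Right → 10; minimax = 1.
-3 ≠ 1, so there is no saddle point; optimal play is mixed.
Let General R play I with probability p. Expected payoff against Left: (-3)p + 1(1−p) = −4p + 1; against Right: 10p + (-5)(1−p) = 15p − 5.
Setting these equal: −4p + 1 = 15p − 5 ⇒ −19p = -6 ⇒ p = 6/19, and the value is (-4)·(6/19) + 1 = -5/19.
For General C: with q = P(Left), equating I's and II's payoffs gives −13q + 10 = 6q − 5 ⇒ q = 15/19.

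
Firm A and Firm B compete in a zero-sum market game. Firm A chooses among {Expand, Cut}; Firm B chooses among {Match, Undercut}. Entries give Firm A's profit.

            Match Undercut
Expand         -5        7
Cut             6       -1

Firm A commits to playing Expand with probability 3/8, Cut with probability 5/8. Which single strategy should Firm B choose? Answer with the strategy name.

Match

If Firm B plays Match, Firm A's expected payoff is (3/8)·(-5) + (5/8)·6 = 15/8.
If Firm B plays Undercut, Firm A's expected payoff is (3/8)·7 + (5/8)·(-1) = 2.
Firm B minimizes Firm A's payoff; the smallest is 15/8, so the best response is Match.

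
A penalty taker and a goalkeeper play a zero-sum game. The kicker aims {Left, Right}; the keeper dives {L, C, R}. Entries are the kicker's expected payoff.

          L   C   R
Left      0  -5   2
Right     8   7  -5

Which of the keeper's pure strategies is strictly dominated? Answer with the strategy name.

L

C holds the kicker's payoff strictly below L in every row: -5 < 0, 7 < 8.
So L is strictly dominated for the keeper.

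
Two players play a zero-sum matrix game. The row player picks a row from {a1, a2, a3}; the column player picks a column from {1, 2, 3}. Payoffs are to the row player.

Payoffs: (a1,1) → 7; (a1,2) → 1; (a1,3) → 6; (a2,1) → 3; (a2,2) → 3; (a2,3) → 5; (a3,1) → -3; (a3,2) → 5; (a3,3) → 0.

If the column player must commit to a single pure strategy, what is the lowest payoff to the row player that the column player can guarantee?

5

Column maxima: 1 → 7, 2 → 5, 3 → 6.
The smallest of these is 5.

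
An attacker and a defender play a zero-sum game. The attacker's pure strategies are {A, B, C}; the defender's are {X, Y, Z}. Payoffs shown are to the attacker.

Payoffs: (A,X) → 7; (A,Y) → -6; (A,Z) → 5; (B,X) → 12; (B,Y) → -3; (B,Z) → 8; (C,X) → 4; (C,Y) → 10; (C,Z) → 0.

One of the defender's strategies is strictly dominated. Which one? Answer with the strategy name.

Z holds the attacker's payoff strictly below X in every row: 5 < 7, 8 < 12, 0 < 4.
So X is strictly dominated for the defender.

X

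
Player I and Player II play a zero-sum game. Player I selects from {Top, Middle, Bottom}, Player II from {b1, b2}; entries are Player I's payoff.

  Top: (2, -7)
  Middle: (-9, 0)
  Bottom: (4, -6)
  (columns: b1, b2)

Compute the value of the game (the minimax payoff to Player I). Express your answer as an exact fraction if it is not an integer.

-54/19

Row minima: Top → -7, Middle → -9, Bottom → -6; maximin = -6.
Column maxima: b1 → 4, b2 → 0; minimax = 0.
-6 ≠ 0, so there is no saddle point; optimal play is mixed.
Top is strictly dominated by Bottom, so Player I never plays it.
On the remaining 2×2 (Middle, Bottom vs b1, b2):
Let Player I play Middle with probability p. Expected payoff against b1: (-9)p + 4(1−p) = −13p + 4; against b2: 0p + (-6)(1−p) = 6p − 6.
Setting these equal: −13p + 4 = 6p − 6 ⇒ −19p = -10 ⇒ p = 10/19, and the value is (-13)·(10/19) + 4 = -54/19.
For Player II: with q = P(b1), equating Middle's and Bottom's payoffs gives −9q = 10q − 6 ⇒ q = 6/19.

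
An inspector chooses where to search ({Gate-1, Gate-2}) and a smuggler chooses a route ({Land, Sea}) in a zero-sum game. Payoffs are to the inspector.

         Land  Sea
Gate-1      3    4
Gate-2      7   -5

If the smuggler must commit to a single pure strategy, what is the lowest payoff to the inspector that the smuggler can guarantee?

4

Column maxima: Land → 7, Sea → 4.
The smallest of these is 4.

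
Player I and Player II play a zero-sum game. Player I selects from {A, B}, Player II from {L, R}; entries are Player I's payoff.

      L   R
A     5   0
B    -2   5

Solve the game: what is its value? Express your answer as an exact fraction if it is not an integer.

25/12

Row minima: A → 0, B → -2; maximin = 0.
Column maxima: L → 5, R → 5; minimax = 5.
0 ≠ 5, so there is no saddle point; optimal play is mixed.
Let Player I play A with probability p. Expected payoff against L: 5p + (-2)(1−p) = 7p − 2; against R: 0p + 5(1−p) = −5p + 5.
Setting these equal: 7p − 2 = −5p + 5 ⇒ 12p = 7 ⇒ p = 7/12, and the value is (7)·(7/12) − 2 = 25/12.
For Player II: with q = P(L), equating A's and B's payoffs gives 5q = −7q + 5 ⇒ q = 5/12.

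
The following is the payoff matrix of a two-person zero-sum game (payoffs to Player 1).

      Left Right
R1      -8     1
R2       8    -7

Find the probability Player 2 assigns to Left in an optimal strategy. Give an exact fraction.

1/3

Row minima: R1 → -8, R2 → -7; maximin = -7.
Column maxima: Left → 8, Right → 1; minimax = 1.
-7 ≠ 1, so there is no saddle point; optimal play is mixed.
Let Player 1 play R1 with probability p. Expected payoff against Left: (-8)p + 8(1−p) = −16p + 8; against Right: 1p + (-7)(1−p) = 8p − 7.
Setting these equal: −16p + 8 = 8p − 7 ⇒ −24p = -15 ⇒ p = 5/8, and the value is (-16)·(5/8) + 8 = -2.
For Player 2: with q = P(Left), equating R1's and R2's payoffs gives −9q + 1 = 15q − 7 ⇒ q = 1/3.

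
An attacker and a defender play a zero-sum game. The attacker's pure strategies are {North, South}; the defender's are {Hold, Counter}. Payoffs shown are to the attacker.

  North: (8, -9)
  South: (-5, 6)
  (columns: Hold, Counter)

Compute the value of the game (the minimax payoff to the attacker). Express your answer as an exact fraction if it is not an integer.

3/28

Row minima: North → -9, South → -5; maximin = -5.
Column maxima: Hold → 8, Counter → 6; minimax = 6.
-5 ≠ 6, so there is no saddle point; optimal play is mixed.
Let the attacker play North with probability p. Expected payoff against Hold: 8p + (-5)(1−p) = 13p − 5; against Counter: (-9)p + 6(1−p) = −15p + 6.
Setting these equal: 13p − 5 = −15p + 6 ⇒ 28p = 11 ⇒ p = 11/28, and the value is (13)·(11/28) − 5 = 3/28.
For the defender: with q = P(Hold), equating North's and South's payoffs gives 17q − 9 = −11q + 6 ⇒ q = 15/28.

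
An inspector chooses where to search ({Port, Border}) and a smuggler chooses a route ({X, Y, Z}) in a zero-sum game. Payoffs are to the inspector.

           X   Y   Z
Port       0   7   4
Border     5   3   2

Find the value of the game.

Row minima: Port → 0, Border → 2; maximin = 2.
Column maxima: X → 5, Y → 7, Z → 4; minimax = 4.
2 ≠ 4, so there is no saddle point; optimal play is mixed.
Y is strictly dominated by Z (it gives the inspector strictly more in every row), so the smuggler never plays it.
On the remaining 2×2 (Port, Border vs X, Z):
Let the inspector play Port with probability p. Expected payoff against X: 0p + 5(1−p) = −5p + 5; against Z: 4p + 2(1−p) = 2p + 2.
Setting these equal: −5p + 5 = 2p + 2 ⇒ −7p = -3 ⇒ p = 3/7, and the value is (-5)·(3/7) + 5 = 20/7.
For the smuggler: with q = P(X), equating Port's and Border's payoffs gives −4q + 4 = 3q + 2 ⇒ q = 2/7.

20/7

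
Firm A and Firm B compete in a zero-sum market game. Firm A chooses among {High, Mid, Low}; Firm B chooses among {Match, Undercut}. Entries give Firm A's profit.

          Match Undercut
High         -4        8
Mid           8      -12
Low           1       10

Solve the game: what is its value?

92/29

Row minima: High → -4, Mid → -12, Low → 1; maximin = 1.
Column maxima: Match → 8, Undercut → 10; minimax = 8.
1 ≠ 8, so there is no saddle point; optimal play is mixed.
High is strictly dominated by Low, so Firm A never plays it.
On the remaining 2×2 (Mid, Low vs Match, Undercut):
Let Firm A play Mid with probability p. Expected payoff against Match: 8p + 1(1−p) = 7p + 1; against Undercut: (-12)p + 10(1−p) = −22p + 10.
Setting these equal: 7p + 1 = −22p + 10 ⇒ 29p = 9 ⇒ p = 9/29, and the value is (7)·(9/29) + 1 = 92/29.
For Firm B: with q = P(Match), equating Mid's and Low's payoffs gives 20q − 12 = −9q + 10 ⇒ q = 22/29.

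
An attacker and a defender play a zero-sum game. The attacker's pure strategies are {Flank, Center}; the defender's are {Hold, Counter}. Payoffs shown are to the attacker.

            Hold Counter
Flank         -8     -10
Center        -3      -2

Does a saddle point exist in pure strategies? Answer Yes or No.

Row minima: Flank → -10, Center → -3; maximin = -3.
Column maxima: Hold → -3, Counter → -2; minimax = -3.
maximin = minimax = -3, so a saddle point exists.

Yes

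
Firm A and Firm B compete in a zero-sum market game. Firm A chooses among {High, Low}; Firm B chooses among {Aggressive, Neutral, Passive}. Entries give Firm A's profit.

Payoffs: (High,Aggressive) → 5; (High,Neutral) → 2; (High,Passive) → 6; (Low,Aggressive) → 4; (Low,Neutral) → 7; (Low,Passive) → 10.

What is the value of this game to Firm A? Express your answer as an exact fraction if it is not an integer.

9/2

Row minima: High → 2, Low → 4; maximin = 4.
Column maxima: Aggressive → 5, Neutral → 7, Passive → 10; minimax = 5.
4 ≠ 5, so there is no saddle point; optimal play is mixed.
Passive is strictly dominated by Aggressive (it gives Firm A strictly more in every row), so Firm B never plays it.
On the remaining 2×2 (High, Low vs Aggressive, Neutral):
Let Firm A play High with probability p. Expected payoff against Aggressive: 5p + 4(1−p) = p + 4; against Neutral: 2p + 7(1−p) = −5p + 7.
Setting these equal: p + 4 = −5p + 7 ⇒ 6p = 3 ⇒ p = 1/2, and the value is (1)·(1/2) + 4 = 9/2.
For Firm B: with q = P(Aggressive), equating High's and Low's payoffs gives 3q + 2 = −3q + 7 ⇒ q = 5/6.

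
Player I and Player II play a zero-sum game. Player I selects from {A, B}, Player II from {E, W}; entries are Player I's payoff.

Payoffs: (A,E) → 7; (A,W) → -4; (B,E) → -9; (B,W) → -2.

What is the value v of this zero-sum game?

-25/9

Row minima: A → -4, B → -9; maximin = -4.
Column maxima: E → 7, W → -2; minimax = -2.
-4 ≠ -2, so there is no saddle point; optimal play is mixed.
Let Player I play A with probability p. Expected payoff against E: 7p + (-9)(1−p) = 16p − 9; against W: (-4)p + (-2)(1−p) = −2p − 2.
Setting these equal: 16p − 9 = −2p − 2 ⇒ 18p = 7 ⇒ p = 7/18, and the value is (16)·(7/18) − 9 = -25/9.
For Player II: with q = P(E), equating A's and B's payoffs gives 11q − 4 = −7q − 2 ⇒ q = 1/9.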